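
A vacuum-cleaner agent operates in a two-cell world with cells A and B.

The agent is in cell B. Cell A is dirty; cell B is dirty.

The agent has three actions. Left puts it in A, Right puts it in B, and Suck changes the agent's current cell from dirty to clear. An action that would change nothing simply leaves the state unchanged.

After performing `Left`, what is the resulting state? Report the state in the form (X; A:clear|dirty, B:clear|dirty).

(A; A:dirty, B:dirty)

start: (B; A:dirty, B:dirty)
1. Left → (A; A:dirty, B:dirty)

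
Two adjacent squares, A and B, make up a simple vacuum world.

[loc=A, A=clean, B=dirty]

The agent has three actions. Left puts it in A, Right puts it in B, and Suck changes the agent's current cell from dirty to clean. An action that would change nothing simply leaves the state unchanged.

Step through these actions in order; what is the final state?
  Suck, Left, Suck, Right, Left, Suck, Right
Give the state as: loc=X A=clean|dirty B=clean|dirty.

loc=B A=clean B=dirty

1) do Suck; now loc=A A=clean B=dirty
2) do Left; now loc=A A=clean B=dirty
3) do Suck; now loc=A A=clean B=dirty
4) do Right; now loc=B A=clean B=dirty
5) do Left; now loc=A A=clean B=dirty
6) do Suck; now loc=A A=clean B=dirty
7) do Right; now loc=B A=clean B=dirty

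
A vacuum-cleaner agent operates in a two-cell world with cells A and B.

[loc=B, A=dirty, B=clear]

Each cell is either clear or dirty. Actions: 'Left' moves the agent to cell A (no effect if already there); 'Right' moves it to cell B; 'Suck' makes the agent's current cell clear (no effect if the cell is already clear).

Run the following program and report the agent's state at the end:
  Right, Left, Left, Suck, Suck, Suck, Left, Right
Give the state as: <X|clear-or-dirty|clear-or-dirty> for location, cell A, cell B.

<B|clear|clear>

1. Right → <B|dirty|clear>
2. Left → <A|dirty|clear>
3. Left → <A|dirty|clear>
4. Suck → <A|clear|clear>
5. Suck → <A|clear|clear>
6. Suck → <A|clear|clear>
7. Left → <A|clear|clear>
8. Right → <B|clear|clear>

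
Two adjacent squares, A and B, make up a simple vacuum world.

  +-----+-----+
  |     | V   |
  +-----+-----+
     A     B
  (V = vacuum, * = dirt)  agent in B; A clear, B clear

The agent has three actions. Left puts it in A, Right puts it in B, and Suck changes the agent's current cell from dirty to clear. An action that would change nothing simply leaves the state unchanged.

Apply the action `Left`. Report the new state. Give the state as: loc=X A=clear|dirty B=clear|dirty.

start: loc=B A=clear B=clear
Left (#1): loc=A A=clear B=clear

loc=A A=clear B=clear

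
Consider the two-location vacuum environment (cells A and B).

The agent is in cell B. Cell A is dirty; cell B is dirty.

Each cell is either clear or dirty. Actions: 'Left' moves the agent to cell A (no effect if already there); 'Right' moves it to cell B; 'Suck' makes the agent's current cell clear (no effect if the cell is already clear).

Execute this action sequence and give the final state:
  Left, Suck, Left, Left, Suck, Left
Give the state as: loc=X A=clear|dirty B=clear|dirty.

loc=A A=clear B=dirty

step 1/6 (Left): loc=A A=dirty B=dirty
step 2/6 (Suck): loc=A A=clear B=dirty
step 3/6 (Left): loc=A A=clear B=dirty
step 4/6 (Left): loc=A A=clear B=dirty
step 5/6 (Suck): loc=A A=clear B=dirty
step 6/6 (Left): loc=A A=clear B=dirty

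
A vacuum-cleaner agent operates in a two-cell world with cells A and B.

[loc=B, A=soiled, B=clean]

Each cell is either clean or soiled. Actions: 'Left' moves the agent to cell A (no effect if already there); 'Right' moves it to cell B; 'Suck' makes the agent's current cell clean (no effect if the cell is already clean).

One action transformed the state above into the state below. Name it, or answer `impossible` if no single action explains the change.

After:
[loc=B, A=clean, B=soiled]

impossible

try  Left: <A|soiled|clean>
try Right: <B|soiled|clean>
try  Suck: <B|soiled|clean>
no single action produces the after-state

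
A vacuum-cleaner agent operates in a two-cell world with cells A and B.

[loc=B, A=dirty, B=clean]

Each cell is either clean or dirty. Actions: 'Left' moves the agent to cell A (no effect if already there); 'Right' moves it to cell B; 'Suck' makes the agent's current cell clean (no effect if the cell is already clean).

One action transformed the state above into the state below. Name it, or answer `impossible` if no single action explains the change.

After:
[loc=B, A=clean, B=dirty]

try  Left: loc=A A=dirty B=clean
try Right: loc=B A=dirty B=clean
try  Suck: loc=B A=dirty B=clean
no single action produces the after-state

impossible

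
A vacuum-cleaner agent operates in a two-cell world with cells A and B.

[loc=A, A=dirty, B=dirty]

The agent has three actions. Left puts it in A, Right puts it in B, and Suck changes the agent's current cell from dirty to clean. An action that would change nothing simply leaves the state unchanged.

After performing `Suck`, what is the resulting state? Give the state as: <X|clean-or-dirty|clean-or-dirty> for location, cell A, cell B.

start: <A|dirty|dirty>
t=1 Suck ⇒ <A|clean|dirty>

<A|clean|dirty>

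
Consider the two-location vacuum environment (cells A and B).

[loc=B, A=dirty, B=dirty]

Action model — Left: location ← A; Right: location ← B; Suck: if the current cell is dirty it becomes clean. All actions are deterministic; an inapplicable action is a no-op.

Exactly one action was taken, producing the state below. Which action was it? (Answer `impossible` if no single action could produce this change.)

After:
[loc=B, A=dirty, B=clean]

Suck

try  Left: (A; A:dirty, B:dirty)
try Right: (B; A:dirty, B:dirty)
try  Suck: (B; A:dirty, B:clean)  ← match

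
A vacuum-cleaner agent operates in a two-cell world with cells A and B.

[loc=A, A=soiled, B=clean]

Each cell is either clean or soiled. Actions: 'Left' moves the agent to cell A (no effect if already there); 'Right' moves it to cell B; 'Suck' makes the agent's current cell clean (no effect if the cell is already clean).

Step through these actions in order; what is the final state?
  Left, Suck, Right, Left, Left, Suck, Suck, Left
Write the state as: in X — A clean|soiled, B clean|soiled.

1) do Left; now in A — A soiled, B clean
2) do Suck; now in A — A clean, B clean
3) do Right; now in B — A clean, B clean
4) do Left; now in A — A clean, B clean
5) do Left; now in A — A clean, B clean
6) do Suck; now in A — A clean, B clean
7) do Suck; now in A — A clean, B clean
8) do Left; now in A — A clean, B clean

in A — A clean, B clean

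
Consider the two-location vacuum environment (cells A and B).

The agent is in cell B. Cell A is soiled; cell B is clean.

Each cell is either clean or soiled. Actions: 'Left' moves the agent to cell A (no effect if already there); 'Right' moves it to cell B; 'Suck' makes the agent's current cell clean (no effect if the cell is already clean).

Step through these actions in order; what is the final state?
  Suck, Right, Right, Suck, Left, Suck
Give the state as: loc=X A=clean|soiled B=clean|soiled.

step 1/6 (Suck): loc=B A=soiled B=clean
step 2/6 (Right): loc=B A=soiled B=clean
step 3/6 (Right): loc=B A=soiled B=clean
step 4/6 (Suck): loc=B A=soiled B=clean
step 5/6 (Left): loc=A A=soiled B=clean
step 6/6 (Suck): loc=A A=clean B=clean

loc=A A=clean B=clean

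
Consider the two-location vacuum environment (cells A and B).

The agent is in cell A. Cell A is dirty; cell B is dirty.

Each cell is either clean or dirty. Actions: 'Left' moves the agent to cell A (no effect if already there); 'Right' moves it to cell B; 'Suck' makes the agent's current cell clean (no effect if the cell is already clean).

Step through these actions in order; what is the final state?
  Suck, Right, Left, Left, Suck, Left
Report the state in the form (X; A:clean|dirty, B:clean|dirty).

Suck (#1): (A; A:clean, B:dirty)
Right (#2): (B; A:clean, B:dirty)
Left (#3): (A; A:clean, B:dirty)
Left (#4): (A; A:clean, B:dirty)
Suck (#5): (A; A:clean, B:dirty)
Left (#6): (A; A:clean, B:dirty)

(A; A:clean, B:dirty)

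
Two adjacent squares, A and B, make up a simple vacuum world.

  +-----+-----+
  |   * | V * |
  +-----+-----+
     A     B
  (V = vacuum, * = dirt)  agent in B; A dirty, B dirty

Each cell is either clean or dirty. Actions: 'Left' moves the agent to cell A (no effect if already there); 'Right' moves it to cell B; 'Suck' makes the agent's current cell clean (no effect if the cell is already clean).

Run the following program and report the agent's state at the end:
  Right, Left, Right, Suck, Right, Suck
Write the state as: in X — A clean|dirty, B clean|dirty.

Right (#1): in B — A dirty, B dirty
Left (#2): in A — A dirty, B dirty
Right (#3): in B — A dirty, B dirty
Suck (#4): in B — A dirty, B clean
Right (#5): in B — A dirty, B clean
Suck (#6): in B — A dirty, B clean

in B — A dirty, B clean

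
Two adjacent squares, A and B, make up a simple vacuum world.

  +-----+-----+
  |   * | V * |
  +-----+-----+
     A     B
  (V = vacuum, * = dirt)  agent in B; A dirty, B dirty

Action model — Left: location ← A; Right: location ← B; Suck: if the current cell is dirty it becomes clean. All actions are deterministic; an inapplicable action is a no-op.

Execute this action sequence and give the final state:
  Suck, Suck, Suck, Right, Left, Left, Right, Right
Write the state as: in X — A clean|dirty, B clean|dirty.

in B — A dirty, B clean

[1] after Suck: in B — A dirty, B clean
[2] after Suck: in B — A dirty, B clean
[3] after Suck: in B — A dirty, B clean
[4] after Right: in B — A dirty, B clean
[5] after Left: in A — A dirty, B clean
[6] after Left: in A — A dirty, B clean
[7] after Right: in B — A dirty, B clean
[8] after Right: in B — A dirty, B clean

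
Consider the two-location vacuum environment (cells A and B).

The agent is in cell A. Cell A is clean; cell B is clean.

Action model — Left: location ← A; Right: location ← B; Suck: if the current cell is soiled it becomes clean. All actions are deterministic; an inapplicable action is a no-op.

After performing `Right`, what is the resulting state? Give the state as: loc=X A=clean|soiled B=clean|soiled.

start: loc=A A=clean B=clean
Right (#1): loc=B A=clean B=clean

loc=B A=clean B=clean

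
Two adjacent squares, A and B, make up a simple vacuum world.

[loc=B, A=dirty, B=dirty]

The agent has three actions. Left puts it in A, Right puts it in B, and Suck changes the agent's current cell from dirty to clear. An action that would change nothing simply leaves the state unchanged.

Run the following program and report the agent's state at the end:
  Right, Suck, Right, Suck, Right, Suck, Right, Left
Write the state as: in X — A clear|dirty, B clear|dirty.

in A — A dirty, B clear

1) do Right; now in B — A dirty, B dirty
2) do Suck; now in B — A dirty, B clear
3) do Right; now in B — A dirty, B clear
4) do Suck; now in B — A dirty, B clear
5) do Right; now in B — A dirty, B clear
6) do Suck; now in B — A dirty, B clear
7) do Right; now in B — A dirty, B clear
8) do Left; now in A — A dirty, B clear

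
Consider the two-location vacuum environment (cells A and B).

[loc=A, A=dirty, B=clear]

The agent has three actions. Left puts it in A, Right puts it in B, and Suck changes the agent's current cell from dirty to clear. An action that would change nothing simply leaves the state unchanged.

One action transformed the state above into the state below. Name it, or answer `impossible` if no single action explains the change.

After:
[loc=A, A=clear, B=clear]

Suck

try  Left: <A|dirty|clear>
try Right: <B|dirty|clear>
try  Suck: <A|clear|clear>  ← match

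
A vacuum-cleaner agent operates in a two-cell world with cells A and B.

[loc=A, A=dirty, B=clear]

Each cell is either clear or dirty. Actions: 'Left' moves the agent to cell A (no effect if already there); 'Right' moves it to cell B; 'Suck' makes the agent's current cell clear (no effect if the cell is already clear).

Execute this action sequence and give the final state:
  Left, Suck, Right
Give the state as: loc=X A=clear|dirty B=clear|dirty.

loc=B A=clear B=clear

[1] after Left: loc=A A=dirty B=clear
[2] after Suck: loc=A A=clear B=clear
[3] after Right: loc=B A=clear B=clear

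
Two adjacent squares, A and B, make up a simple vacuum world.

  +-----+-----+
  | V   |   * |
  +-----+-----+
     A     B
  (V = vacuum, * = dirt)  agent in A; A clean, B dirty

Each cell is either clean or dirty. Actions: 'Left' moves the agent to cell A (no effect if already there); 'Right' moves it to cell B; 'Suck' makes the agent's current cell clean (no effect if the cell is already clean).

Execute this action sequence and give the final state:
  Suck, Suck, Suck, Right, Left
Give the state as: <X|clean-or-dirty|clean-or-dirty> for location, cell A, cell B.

<A|clean|dirty>

[1] after Suck: <A|clean|dirty>
[2] after Suck: <A|clean|dirty>
[3] after Suck: <A|clean|dirty>
[4] after Right: <B|clean|dirty>
[5] after Left: <A|clean|dirty>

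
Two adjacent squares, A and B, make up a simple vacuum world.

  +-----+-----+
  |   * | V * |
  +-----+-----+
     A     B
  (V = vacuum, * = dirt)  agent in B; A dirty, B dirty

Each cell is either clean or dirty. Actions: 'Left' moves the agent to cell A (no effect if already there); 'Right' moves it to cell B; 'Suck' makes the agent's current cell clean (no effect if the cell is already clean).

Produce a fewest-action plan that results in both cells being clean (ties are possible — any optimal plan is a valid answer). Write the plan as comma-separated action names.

1. Suck → loc=B A=dirty B=clean
2. Left → loc=A A=dirty B=clean
3. Suck → loc=A A=clean B=clean
min 3: Suck B + move + Suck A

Suck, Left, Suck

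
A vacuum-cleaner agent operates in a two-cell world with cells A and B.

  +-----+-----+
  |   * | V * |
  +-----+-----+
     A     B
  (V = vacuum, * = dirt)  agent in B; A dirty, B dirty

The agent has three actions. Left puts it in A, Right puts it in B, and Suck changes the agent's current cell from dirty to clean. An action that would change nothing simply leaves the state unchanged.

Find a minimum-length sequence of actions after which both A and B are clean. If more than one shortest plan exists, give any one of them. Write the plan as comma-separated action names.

[1] after Suck: in B — A dirty, B clean
[2] after Left: in A — A dirty, B clean
[3] after Suck: in A — A clean, B clean
min 3: Suck B + move + Suck A

Suck, Left, Suck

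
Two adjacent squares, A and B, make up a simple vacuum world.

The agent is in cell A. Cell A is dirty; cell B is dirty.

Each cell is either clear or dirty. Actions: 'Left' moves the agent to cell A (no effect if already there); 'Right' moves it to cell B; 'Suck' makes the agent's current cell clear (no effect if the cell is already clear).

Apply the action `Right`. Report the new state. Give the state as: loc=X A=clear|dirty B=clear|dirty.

start: loc=A A=dirty B=dirty
1. Right → loc=B A=dirty B=dirty

loc=B A=dirty B=dirty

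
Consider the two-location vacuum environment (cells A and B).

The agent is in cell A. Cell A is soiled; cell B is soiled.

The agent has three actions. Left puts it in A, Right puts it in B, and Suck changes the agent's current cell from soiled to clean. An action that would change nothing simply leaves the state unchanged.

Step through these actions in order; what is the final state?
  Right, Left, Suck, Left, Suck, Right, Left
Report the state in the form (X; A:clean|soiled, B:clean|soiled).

Right (#1): (B; A:soiled, B:soiled)
Left (#2): (A; A:soiled, B:soiled)
Suck (#3): (A; A:clean, B:soiled)
Left (#4): (A; A:clean, B:soiled)
Suck (#5): (A; A:clean, B:soiled)
Right (#6): (B; A:clean, B:soiled)
Left (#7): (A; A:clean, B:soiled)

(A; A:clean, B:soiled)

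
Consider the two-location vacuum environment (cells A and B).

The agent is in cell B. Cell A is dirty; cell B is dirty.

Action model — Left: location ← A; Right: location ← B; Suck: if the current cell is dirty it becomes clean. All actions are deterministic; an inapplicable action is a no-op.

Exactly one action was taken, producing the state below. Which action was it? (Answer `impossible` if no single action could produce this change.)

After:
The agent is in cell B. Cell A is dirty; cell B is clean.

try  Left: (A; A:dirty, B:dirty)
try Right: (B; A:dirty, B:dirty)
try  Suck: (B; A:dirty, B:clean)  ← match

Suck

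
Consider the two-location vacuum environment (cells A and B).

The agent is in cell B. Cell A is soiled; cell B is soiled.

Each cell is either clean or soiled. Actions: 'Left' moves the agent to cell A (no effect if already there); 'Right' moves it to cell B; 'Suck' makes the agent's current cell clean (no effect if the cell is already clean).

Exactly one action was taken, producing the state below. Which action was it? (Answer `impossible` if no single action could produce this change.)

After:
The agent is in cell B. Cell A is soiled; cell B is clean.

Suck

try  Left: loc=A A=soiled B=soiled
try Right: loc=B A=soiled B=soiled
try  Suck: loc=B A=soiled B=clean  ← match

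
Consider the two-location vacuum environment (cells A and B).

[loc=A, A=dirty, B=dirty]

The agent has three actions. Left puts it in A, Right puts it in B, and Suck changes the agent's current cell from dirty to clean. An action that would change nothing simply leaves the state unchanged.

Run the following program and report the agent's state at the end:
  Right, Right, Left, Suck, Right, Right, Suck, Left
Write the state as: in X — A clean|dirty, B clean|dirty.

1) do Right; now in B — A dirty, B dirty
2) do Right; now in B — A dirty, B dirty
3) do Left; now in A — A dirty, B dirty
4) do Suck; now in A — A clean, B dirty
5) do Right; now in B — A clean, B dirty
6) do Right; now in B — A clean, B dirty
7) do Suck; now in B — A clean, B clean
8) do Left; now in A — A clean, B clean

in A — A clean, B clean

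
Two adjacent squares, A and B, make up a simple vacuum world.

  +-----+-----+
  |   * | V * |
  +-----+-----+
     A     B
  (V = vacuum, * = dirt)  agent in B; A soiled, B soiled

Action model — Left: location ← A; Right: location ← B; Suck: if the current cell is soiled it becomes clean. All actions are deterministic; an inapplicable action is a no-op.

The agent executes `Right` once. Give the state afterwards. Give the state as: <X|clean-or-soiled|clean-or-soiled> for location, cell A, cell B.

start: <B|soiled|soiled>
1) do Right; now <B|soiled|soiled>

<B|soiled|soiled>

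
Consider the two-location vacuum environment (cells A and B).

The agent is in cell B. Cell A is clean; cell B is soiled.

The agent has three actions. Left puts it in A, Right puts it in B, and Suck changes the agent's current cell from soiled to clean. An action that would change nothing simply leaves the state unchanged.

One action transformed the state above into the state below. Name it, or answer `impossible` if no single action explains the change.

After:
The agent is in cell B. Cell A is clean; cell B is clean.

Suck

try  Left: (A; A:clean, B:soiled)
try Right: (B; A:clean, B:soiled)
try  Suck: (B; A:clean, B:clean)  ← match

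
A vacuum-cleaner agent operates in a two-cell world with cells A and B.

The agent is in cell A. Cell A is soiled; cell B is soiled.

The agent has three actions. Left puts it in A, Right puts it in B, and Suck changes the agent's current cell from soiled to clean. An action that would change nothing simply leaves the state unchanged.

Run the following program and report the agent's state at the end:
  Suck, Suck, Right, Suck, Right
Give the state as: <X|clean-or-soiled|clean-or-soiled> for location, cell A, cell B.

<B|clean|clean>

t=1 Suck ⇒ <A|clean|soiled>
t=2 Suck ⇒ <A|clean|soiled>
t=3 Right ⇒ <B|clean|soiled>
t=4 Suck ⇒ <B|clean|clean>
t=5 Right ⇒ <B|clean|clean>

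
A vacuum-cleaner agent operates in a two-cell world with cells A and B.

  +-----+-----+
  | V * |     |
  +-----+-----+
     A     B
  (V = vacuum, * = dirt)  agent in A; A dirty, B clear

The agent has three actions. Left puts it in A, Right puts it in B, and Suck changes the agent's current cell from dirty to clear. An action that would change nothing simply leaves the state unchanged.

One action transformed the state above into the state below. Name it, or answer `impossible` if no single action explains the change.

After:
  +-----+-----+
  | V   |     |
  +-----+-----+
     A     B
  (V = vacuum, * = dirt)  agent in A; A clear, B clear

Suck

try  Left: in A — A dirty, B clear
try Right: in B — A dirty, B clear
try  Suck: in A — A clear, B clear  ← match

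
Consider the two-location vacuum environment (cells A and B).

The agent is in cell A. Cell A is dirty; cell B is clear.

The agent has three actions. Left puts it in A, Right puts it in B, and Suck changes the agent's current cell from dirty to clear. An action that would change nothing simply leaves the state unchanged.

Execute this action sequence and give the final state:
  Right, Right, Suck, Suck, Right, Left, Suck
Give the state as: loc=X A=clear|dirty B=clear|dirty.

loc=A A=clear B=clear

1) do Right; now loc=B A=dirty B=clear
2) do Right; now loc=B A=dirty B=clear
3) do Suck; now loc=B A=dirty B=clear
4) do Suck; now loc=B A=dirty B=clear
5) do Right; now loc=B A=dirty B=clear
6) do Left; now loc=A A=dirty B=clear
7) do Suck; now loc=A A=clear B=clear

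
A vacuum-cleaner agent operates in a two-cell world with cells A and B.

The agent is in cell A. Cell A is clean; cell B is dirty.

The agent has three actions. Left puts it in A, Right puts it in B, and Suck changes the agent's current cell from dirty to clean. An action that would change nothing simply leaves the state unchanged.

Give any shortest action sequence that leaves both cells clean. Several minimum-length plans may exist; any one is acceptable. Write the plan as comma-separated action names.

Right, Suck

step 1/2 (Right): (B; A:clean, B:dirty)
step 2/2 (Suck): (B; A:clean, B:clean)
min 2: go B then Suck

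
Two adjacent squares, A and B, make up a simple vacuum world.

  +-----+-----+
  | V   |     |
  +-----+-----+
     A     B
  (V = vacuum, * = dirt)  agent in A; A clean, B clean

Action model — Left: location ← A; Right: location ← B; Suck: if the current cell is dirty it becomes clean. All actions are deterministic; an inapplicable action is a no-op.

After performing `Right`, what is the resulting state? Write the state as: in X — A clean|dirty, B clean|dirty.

start: in A — A clean, B clean
1) do Right; now in B — A clean, B clean

in B — A clean, B clean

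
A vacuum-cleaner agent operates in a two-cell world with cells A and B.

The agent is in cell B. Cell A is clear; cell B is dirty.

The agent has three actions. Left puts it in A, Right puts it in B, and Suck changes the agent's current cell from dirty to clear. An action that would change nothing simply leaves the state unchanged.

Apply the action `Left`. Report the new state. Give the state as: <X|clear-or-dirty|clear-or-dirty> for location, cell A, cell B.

<A|clear|dirty>

start: <B|clear|dirty>
1. Left → <A|clear|dirty>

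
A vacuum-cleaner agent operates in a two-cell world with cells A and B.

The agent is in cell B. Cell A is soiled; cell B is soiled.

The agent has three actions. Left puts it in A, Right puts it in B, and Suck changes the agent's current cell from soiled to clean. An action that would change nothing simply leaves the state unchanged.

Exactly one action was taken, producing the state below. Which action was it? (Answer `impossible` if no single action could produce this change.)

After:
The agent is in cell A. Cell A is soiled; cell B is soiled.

Left

try  Left: (A; A:soiled, B:soiled)  ← match
try Right: (B; A:soiled, B:soiled)
try  Suck: (B; A:soiled, B:clean)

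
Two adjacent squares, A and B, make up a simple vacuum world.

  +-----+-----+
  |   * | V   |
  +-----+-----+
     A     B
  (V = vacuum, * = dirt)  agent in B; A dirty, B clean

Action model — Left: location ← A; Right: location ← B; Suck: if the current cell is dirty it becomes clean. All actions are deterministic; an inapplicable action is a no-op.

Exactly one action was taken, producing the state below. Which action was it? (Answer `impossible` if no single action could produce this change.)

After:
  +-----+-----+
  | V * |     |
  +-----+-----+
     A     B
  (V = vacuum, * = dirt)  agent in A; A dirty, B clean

try  Left: loc=A A=dirty B=clean  ← match
try Right: loc=B A=dirty B=clean
try  Suck: loc=B A=dirty B=clean

Left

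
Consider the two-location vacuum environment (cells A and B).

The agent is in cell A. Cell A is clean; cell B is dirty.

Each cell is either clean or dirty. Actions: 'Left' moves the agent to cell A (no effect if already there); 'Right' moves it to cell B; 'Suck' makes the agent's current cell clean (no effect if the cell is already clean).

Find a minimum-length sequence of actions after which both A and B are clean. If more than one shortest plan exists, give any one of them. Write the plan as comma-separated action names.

Right, Suck

step 1/2 (Right): <B|clean|dirty>
step 2/2 (Suck): <B|clean|clean>
min 2: go B then Suck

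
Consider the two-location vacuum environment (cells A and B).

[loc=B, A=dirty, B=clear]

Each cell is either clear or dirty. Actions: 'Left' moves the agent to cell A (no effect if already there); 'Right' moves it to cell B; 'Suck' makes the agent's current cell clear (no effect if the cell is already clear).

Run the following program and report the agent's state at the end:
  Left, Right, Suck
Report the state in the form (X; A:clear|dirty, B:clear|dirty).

(B; A:dirty, B:clear)

Left (#1): (A; A:dirty, B:clear)
Right (#2): (B; A:dirty, B:clear)
Suck (#3): (B; A:dirty, B:clear)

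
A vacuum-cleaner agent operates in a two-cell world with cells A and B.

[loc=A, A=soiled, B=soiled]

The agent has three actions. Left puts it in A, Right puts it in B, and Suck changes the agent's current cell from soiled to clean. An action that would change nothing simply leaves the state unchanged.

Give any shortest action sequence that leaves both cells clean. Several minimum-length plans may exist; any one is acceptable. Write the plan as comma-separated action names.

Suck (#1): <A|clean|soiled>
Right (#2): <B|clean|soiled>
Suck (#3): <B|clean|clean>
min 3: Suck A + move + Suck B

Suck, Right, Suck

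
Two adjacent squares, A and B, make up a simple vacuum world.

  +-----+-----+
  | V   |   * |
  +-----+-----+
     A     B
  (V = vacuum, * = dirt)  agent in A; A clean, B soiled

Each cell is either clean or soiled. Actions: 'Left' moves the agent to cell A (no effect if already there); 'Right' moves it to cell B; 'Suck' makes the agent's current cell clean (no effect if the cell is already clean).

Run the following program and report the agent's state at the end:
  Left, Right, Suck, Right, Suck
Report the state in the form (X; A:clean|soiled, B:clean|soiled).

(B; A:clean, B:clean)

1. Left → (A; A:clean, B:soiled)
2. Right → (B; A:clean, B:soiled)
3. Suck → (B; A:clean, B:clean)
4. Right → (B; A:clean, B:clean)
5. Suck → (B; A:clean, B:clean)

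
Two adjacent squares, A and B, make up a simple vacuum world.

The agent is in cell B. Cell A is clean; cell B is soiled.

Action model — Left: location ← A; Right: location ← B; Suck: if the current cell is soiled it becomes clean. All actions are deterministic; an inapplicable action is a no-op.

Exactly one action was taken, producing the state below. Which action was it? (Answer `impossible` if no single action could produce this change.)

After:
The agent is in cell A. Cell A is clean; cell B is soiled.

Left

try  Left: loc=A A=clean B=soiled  ← match
try Right: loc=B A=clean B=soiled
try  Suck: loc=B A=clean B=clean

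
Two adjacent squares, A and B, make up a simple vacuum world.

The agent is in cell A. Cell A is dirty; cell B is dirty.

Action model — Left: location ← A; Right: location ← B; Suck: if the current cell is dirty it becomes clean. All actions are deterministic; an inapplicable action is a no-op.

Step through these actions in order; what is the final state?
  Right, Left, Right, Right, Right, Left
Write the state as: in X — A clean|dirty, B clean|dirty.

1) do Right; now in B — A dirty, B dirty
2) do Left; now in A — A dirty, B dirty
3) do Right; now in B — A dirty, B dirty
4) do Right; now in B — A dirty, B dirty
5) do Right; now in B — A dirty, B dirty
6) do Left; now in A — A dirty, B dirty

in A — A dirty, B dirty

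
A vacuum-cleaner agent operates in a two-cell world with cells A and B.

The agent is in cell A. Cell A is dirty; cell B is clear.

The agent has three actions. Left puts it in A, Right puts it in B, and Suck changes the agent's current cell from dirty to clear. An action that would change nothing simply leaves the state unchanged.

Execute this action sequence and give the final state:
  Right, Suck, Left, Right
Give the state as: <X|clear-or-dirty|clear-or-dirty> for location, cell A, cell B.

<B|dirty|clear>

1) do Right; now <B|dirty|clear>
2) do Suck; now <B|dirty|clear>
3) do Left; now <A|dirty|clear>
4) do Right; now <B|dirty|clear>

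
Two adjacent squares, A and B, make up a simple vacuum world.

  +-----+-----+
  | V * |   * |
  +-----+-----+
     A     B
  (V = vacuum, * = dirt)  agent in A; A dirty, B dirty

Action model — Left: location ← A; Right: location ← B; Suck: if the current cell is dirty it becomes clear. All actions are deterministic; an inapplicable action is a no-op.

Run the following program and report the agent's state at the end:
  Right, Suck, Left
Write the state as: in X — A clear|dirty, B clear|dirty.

1) do Right; now in B — A dirty, B dirty
2) do Suck; now in B — A dirty, B clear
3) do Left; now in A — A dirty, B clear

in A — A dirty, B clear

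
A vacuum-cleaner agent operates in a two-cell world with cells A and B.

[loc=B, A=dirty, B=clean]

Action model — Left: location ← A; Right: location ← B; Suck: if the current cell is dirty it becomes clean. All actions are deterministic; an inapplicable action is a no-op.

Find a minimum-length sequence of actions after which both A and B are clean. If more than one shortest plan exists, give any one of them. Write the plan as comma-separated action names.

1. Left → in A — A dirty, B clean
2. Suck → in A — A clean, B clean
min 2: go A then Suck

Left, Suck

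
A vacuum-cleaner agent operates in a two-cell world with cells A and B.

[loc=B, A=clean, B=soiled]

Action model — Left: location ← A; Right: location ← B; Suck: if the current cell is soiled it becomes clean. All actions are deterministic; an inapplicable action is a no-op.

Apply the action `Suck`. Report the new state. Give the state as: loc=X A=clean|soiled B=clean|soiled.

start: loc=B A=clean B=soiled
Suck (#1): loc=B A=clean B=clean

loc=B A=clean B=clean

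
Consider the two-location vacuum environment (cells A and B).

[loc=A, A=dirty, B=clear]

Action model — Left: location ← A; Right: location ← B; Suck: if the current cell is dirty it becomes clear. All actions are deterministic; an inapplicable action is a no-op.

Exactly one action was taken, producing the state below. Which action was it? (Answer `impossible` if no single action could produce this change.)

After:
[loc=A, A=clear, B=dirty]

try  Left: <A|dirty|clear>
try Right: <B|dirty|clear>
try  Suck: <A|clear|clear>
no single action produces the after-state

impossible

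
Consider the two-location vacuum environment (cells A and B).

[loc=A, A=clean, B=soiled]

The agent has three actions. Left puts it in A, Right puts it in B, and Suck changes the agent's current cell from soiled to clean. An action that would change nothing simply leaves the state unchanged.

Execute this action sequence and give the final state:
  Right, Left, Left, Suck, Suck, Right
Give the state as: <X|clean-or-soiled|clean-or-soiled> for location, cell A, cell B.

<B|clean|soiled>

t=1 Right ⇒ <B|clean|soiled>
t=2 Left ⇒ <A|clean|soiled>
t=3 Left ⇒ <A|clean|soiled>
t=4 Suck ⇒ <A|clean|soiled>
t=5 Suck ⇒ <A|clean|soiled>
t=6 Right ⇒ <B|clean|soiled>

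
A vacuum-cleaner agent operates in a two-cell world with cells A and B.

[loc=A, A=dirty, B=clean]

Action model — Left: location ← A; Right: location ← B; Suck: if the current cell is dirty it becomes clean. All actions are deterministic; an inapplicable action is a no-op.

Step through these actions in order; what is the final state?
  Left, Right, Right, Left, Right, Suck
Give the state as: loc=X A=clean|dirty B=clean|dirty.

t=1 Left ⇒ loc=A A=dirty B=clean
t=2 Right ⇒ loc=B A=dirty B=clean
t=3 Right ⇒ loc=B A=dirty B=clean
t=4 Left ⇒ loc=A A=dirty B=clean
t=5 Right ⇒ loc=B A=dirty B=clean
t=6 Suck ⇒ loc=B A=dirty B=clean

loc=B A=dirty B=clean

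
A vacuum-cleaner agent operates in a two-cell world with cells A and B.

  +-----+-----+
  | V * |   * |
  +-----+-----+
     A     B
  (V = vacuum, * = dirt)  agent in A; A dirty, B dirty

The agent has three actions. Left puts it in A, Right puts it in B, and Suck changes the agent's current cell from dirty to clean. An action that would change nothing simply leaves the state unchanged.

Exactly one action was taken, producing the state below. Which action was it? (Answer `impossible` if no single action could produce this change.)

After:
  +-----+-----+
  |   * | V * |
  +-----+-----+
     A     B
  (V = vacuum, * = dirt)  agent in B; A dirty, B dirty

try  Left: loc=A A=dirty B=dirty
try Right: loc=B A=dirty B=dirty  ← match
try  Suck: loc=A A=clean B=dirty

Right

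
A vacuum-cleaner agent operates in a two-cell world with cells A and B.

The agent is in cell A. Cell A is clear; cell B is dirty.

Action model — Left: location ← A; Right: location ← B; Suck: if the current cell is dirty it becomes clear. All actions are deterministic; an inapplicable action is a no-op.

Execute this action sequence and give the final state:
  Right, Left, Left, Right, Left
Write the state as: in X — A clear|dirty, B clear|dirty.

in A — A clear, B dirty

[1] after Right: in B — A clear, B dirty
[2] after Left: in A — A clear, B dirty
[3] after Left: in A — A clear, B dirty
[4] after Right: in B — A clear, B dirty
[5] after Left: in A — A clear, B dirty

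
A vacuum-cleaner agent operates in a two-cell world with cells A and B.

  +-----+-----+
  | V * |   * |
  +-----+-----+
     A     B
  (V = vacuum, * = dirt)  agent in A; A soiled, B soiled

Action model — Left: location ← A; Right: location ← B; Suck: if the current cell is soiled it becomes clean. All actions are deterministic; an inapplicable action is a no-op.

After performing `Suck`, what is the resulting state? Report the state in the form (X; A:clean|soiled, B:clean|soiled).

start: (A; A:soiled, B:soiled)
t=1 Suck ⇒ (A; A:clean, B:soiled)

(A; A:clean, B:soiled)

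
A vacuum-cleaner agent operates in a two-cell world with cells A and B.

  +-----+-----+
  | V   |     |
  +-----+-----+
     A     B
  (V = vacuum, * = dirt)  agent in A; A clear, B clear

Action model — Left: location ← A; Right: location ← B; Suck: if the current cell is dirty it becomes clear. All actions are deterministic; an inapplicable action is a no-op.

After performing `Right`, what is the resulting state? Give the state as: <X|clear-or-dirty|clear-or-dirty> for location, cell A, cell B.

<B|clear|clear>

start: <A|clear|clear>
Right (#1): <B|clear|clear>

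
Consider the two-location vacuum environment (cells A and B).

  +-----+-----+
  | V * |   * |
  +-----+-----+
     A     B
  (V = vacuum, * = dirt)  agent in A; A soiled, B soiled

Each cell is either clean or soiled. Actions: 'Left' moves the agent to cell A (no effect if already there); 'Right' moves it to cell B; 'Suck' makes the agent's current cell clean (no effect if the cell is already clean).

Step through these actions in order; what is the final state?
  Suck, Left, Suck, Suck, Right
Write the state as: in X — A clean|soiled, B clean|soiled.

in B — A clean, B soiled

step 1/5 (Suck): in A — A clean, B soiled
step 2/5 (Left): in A — A clean, B soiled
step 3/5 (Suck): in A — A clean, B soiled
step 4/5 (Suck): in A — A clean, B soiled
step 5/5 (Right): in B — A clean, B soiled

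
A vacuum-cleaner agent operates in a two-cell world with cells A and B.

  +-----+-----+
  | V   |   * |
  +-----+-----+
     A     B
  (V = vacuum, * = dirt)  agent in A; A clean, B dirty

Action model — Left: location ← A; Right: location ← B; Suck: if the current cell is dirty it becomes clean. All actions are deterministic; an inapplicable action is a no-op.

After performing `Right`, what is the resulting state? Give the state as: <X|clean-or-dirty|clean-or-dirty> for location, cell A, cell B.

<B|clean|dirty>

start: <A|clean|dirty>
[1] after Right: <B|clean|dirty>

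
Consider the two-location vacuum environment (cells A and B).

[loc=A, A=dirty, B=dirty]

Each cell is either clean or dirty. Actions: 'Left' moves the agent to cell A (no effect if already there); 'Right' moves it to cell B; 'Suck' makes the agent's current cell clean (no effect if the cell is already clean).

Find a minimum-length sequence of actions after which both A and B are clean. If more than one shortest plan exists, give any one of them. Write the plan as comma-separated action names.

Suck, Right, Suck

1. Suck → (A; A:clean, B:dirty)
2. Right → (B; A:clean, B:dirty)
3. Suck → (B; A:clean, B:clean)
min 3: Suck A + move + Suck B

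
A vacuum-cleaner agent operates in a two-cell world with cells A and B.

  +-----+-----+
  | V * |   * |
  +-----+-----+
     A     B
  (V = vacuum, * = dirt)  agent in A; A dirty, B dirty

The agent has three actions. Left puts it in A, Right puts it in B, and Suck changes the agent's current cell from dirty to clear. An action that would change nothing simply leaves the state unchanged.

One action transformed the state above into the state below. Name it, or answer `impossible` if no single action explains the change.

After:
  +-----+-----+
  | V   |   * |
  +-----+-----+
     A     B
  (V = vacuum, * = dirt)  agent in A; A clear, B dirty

Suck

try  Left: <A|dirty|dirty>
try Right: <B|dirty|dirty>
try  Suck: <A|clear|dirty>  ← match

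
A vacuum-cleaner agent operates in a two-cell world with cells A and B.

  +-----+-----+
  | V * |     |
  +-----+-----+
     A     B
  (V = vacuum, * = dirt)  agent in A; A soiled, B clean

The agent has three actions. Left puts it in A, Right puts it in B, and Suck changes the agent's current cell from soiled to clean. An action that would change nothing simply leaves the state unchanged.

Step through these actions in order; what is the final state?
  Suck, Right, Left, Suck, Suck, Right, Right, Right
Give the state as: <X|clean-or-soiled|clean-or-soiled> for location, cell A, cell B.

<B|clean|clean>

1. Suck → <A|clean|clean>
2. Right → <B|clean|clean>
3. Left → <A|clean|clean>
4. Suck → <A|clean|clean>
5. Suck → <A|clean|clean>
6. Right → <B|clean|clean>
7. Right → <B|clean|clean>
8. Right → <B|clean|clean>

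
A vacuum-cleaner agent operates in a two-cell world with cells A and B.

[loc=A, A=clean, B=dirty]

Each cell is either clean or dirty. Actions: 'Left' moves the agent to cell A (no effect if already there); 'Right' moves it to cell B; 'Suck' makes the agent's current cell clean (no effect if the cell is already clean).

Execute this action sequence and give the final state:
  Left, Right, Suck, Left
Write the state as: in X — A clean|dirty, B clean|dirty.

step 1/4 (Left): in A — A clean, B dirty
step 2/4 (Right): in B — A clean, B dirty
step 3/4 (Suck): in B — A clean, B clean
step 4/4 (Left): in A — A clean, B clean

in A — A clean, B clean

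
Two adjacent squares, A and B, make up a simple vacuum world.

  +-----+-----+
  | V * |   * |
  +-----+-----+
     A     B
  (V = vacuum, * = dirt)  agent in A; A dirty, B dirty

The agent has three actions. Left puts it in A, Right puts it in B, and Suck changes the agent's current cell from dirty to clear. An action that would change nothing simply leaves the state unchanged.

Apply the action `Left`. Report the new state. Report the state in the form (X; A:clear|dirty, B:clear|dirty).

start: (A; A:dirty, B:dirty)
1) do Left; now (A; A:dirty, B:dirty)

(A; A:dirty, B:dirty)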